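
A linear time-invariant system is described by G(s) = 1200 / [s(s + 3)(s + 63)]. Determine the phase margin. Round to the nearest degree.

Gain crossover: |G(jω)| = 1 at ω ≈ 3.88 rad s⁻¹.
∠G(j3.88) = −90° − arctan(3.88/3) − arctan(3.88/63) ≈ -145.80°
PM = 180° + (-145.80°) = 34.20°

34 deg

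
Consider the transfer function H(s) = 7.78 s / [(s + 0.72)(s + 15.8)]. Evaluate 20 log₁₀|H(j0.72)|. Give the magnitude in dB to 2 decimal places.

-9.17 dB

|j0.72| = 0.72
|j0.72 + 0.72| = √(0.72² + 0.72²) = 1.018
|j0.72 + 15.8| = √(0.72² + 15.8²) = 15.82
|H(j0.72)| = 7.78 × 0.72 / (1.018 × 15.82) = 0.34782
20 log₁₀(0.34782) = -9.173 dB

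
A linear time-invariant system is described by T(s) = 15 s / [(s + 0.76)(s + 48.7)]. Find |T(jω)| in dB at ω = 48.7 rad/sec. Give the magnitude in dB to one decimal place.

|j48.7| = 48.7
|j48.7 + 0.76| = √(48.7² + 0.76²) = 48.71
|j48.7 + 48.7| = √(48.7² + 48.7²) = 68.87
|T(j48.7)| = 15 × 48.7 / (48.71 × 68.87) = 0.21777
20 log₁₀(0.21777) = -13.24 dB

-13.2 dB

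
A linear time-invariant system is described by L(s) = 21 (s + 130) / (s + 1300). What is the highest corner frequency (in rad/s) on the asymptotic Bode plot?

Break frequencies occur at each pole and zero magnitude: 130 rad/s, 1300 rad/s.
The highest is 1300 rad/s.

1300 rad/s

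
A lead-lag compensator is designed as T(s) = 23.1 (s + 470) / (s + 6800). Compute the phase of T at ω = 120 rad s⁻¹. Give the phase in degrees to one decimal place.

∠(j120 + 470) = arctan(120/470) = 14.32°
∠(j120 + 6800) = arctan(120/6800) = 1.01°
∠T(j120) = 14.32° − 1.01° = 13.31°

13.3°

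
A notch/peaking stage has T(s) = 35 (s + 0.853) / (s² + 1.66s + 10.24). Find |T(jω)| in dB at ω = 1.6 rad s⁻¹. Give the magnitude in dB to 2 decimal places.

17.85 dB

|j1.6 + 0.853| = √(1.6² + 0.853²) = 1.813
|(j1.6)² + 1.66(j1.6) + 10.24| = |7.68 + j2.656| = 8.126
|T(j1.6)| = 35 × 1.813 / 8.126 = 7.8094
20 log₁₀(7.8094) = 17.852 dB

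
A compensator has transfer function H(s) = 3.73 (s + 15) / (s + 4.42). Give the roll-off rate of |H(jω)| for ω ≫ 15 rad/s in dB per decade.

0 dB/decade

With 1 zero and 1 pole, the high-frequency asymptotic slope is 20 × (1 − 1) = 0 dB/decade.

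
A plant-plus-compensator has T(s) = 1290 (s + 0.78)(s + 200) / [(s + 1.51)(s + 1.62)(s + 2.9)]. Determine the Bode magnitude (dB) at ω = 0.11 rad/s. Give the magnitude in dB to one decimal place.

89.1 dB

|j0.11 + 0.78| = √(0.11² + 0.78²) = 0.7877
|j0.11 + 200| = √(0.11² + 200²) = 200
|j0.11 + 1.51| = √(0.11² + 1.51²) = 1.514
|j0.11 + 1.62| = √(0.11² + 1.62²) = 1.624
|j0.11 + 2.9| = √(0.11² + 2.9²) = 2.902
|T(j0.11)| = 1290 × 0.7877 × 200 / (1.514 × 1.624 × 2.902) = 28487
20 log₁₀(28487) = 89.09 dB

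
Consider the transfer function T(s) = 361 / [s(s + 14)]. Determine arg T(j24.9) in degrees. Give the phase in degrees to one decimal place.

∠(j24.9 + 14) = arctan(24.9/14) = 60.65°
∠(j24.9) = 90.00°
∠T(j24.9) = − (60.65° + 90.00°) = -150.65°

-150.7 deg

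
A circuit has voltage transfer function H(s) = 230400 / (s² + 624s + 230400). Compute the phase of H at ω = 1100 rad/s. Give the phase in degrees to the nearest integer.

∠[(j1100)² + 624(j1100) + 230400] = ∠[-9.796e+05 + j6.864e+05] = 144.98°
∠H(j1100) = −144.98° = -144.98°

-145°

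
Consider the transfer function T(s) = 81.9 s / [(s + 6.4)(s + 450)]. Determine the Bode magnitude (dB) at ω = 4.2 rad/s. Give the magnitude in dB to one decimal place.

-20.0 dB

|j4.2| = 4.2
|j4.2 + 6.4| = √(4.2² + 6.4²) = 7.655
|j4.2 + 450| = √(4.2² + 450²) = 450
|T(j4.2)| = 81.9 × 4.2 / (7.655 × 450) = 0.099851
20 log₁₀(0.099851) = -20.01 dB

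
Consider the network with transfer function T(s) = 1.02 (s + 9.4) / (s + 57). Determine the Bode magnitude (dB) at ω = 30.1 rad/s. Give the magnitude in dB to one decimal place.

-6.0 dB

|j30.1 + 9.4| = √(30.1² + 9.4²) = 31.53
|j30.1 + 57| = √(30.1² + 57²) = 64.46
|T(j30.1)| = 1.02 × 31.53 / 64.46 = 0.49899
20 log₁₀(0.49899) = -6.04 dB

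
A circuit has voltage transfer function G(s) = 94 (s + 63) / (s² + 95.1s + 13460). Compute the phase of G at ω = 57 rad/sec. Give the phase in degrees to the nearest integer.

∠(j57 + 63) = arctan(57/63) = 42.14°
∠[(j57)² + 95.1(j57) + 13460] = ∠[10211 + j5420.7] = 27.96°
∠G(j57) = 42.14° − 27.96° = 14.18°

14°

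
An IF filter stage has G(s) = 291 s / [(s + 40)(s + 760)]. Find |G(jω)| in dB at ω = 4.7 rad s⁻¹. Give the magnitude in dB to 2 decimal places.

|j4.7| = 4.7
|j4.7 + 40| = √(4.7² + 40²) = 40.28
|j4.7 + 760| = √(4.7² + 760²) = 760
|G(j4.7)| = 291 × 4.7 / (40.28 × 760) = 0.044682
20 log₁₀(0.044682) = -26.997 dB

-27.00 dB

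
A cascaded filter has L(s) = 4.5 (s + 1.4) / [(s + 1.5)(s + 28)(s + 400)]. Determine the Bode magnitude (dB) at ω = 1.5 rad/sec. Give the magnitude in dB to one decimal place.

|j1.5 + 1.4| = √(1.5² + 1.4²) = 2.052
|j1.5 + 1.5| = √(1.5² + 1.5²) = 2.121
|j1.5 + 28| = √(1.5² + 28²) = 28.04
|j1.5 + 400| = √(1.5² + 400²) = 400
|L(j1.5)| = 4.5 × 2.052 / (2.121 × 28.04 × 400) = 0.00038806
20 log₁₀(0.00038806) = -68.22 dB

-68.2 dB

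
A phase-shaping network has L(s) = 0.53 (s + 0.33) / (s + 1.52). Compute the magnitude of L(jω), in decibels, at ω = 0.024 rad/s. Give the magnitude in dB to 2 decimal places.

-18.76 dB

|j0.024 + 0.33| = √(0.024² + 0.33²) = 0.3309
|j0.024 + 1.52| = √(0.024² + 1.52²) = 1.52
|L(j0.024)| = 0.53 × 0.3309 / 1.52 = 0.11536
20 log₁₀(0.11536) = -18.759 dB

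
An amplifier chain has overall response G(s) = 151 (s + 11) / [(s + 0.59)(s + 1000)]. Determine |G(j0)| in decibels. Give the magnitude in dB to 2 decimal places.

8.99 dB

G(0) = 151 × 11 / (0.59 × 1000) = 2.8153
20 log₁₀(2.8153) = 8.990 dB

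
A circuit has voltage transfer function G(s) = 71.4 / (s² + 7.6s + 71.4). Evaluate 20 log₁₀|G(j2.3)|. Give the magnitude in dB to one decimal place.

0.4 dB

|(j2.3)² + 7.6(j2.3) + 71.4| = |66.11 + j17.48| = 68.38
|G(j2.3)| = 71.4 / 68.38 = 1.0441
20 log₁₀(1.0441) = 0.38 dB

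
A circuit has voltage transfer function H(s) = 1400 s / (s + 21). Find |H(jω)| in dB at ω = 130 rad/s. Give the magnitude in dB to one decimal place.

62.8 dB

|j130| = 130
|j130 + 21| = √(130² + 21²) = 131.7
|H(j130)| = 1400 × 130 / 131.7 = 1382.1
20 log₁₀(1382.1) = 62.81 dB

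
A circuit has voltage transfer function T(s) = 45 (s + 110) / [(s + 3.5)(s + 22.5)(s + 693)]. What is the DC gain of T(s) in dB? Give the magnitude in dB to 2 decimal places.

T(0) = 45 × 110 / (3.5 × 22.5 × 693) = 0.090703
20 log₁₀(0.090703) = -20.848 dB

-20.85 dB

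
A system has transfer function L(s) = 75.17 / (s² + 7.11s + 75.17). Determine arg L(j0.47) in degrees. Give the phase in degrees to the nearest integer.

-3 deg

∠[(j0.47)² + 7.11(j0.47) + 75.17] = ∠[74.949 + j3.3417] = 2.55°
∠L(j0.47) = −2.55° = -2.55°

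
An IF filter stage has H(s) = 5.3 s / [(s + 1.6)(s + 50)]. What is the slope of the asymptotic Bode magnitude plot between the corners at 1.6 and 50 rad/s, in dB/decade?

0 dB/decade

In this band the factors already past their corner are: 1 differentiator zero, pole at 1.6; net slope = 0 dB/decade.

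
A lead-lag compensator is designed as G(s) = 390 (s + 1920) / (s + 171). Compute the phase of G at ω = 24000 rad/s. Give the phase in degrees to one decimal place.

-4.2 deg

∠(j24000 + 1920) = arctan(24000/1920) = 85.43°
∠(j24000 + 171) = arctan(24000/171) = 89.59°
∠G(j24000) = 85.43° − 89.59° = -4.17°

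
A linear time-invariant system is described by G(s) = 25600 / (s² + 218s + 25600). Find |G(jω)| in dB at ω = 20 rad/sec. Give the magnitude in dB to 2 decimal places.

0.01 dB

|(j20)² + 218(j20) + 25600| = |25200 + j4360| = 2.557e+04
|G(j20)| = 25600 / 2.557e+04 = 1.001
20 log₁₀(1.001) = 0.009 dB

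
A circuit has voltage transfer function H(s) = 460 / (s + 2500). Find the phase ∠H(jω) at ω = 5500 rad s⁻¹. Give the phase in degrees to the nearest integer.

∠(j5500 + 2500) = arctan(5500/2500) = 65.56°
∠H(j5500) = −65.56° = -65.56°

-66 deg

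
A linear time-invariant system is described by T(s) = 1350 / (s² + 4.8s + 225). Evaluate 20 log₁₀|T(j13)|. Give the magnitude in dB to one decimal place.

|(j13)² + 4.8(j13) + 225| = |56 + j62.4| = 83.84
|T(j13)| = 1350 / 83.84 = 16.101
20 log₁₀(16.101) = 24.14 dB

24.1 dB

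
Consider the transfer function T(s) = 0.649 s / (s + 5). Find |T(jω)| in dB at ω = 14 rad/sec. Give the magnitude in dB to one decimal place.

|j14| = 14
|j14 + 5| = √(14² + 5²) = 14.87
|T(j14)| = 0.649 × 14 / 14.87 = 0.61119
20 log₁₀(0.61119) = -4.28 dB

-4.3 dB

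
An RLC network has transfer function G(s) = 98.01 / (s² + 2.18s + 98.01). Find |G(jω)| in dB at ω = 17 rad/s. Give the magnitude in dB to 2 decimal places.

-5.96 dB

|(j17)² + 2.18(j17) + 98.01| = |-190.99 + j37.06| = 194.6
|G(j17)| = 98.01 / 194.6 = 0.50377
20 log₁₀(0.50377) = -5.955 dB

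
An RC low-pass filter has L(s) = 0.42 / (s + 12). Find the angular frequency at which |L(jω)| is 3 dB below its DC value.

12 rad s⁻¹

For a single-pole low-pass, the −3 dB point is at the pole: ω = 12 rad s⁻¹.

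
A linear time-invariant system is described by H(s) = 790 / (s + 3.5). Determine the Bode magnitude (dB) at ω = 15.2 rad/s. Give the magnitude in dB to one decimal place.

34.1 dB

|j15.2 + 3.5| = √(15.2² + 3.5²) = 15.6
|H(j15.2)| = 790 / 15.6 = 50.648
20 log₁₀(50.648) = 34.09 dB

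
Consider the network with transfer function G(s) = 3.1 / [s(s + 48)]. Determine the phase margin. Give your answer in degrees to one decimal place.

Gain crossover: |G(jω)| = 1 at ω ≈ 0.0646 rad/sec.
∠G(j0.0646) = −90° − arctan(0.0646/48) ≈ -90.08°
PM = 180° + (-90.08°) = 89.92°

89.9°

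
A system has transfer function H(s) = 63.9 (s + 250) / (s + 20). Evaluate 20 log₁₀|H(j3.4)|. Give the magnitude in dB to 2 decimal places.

57.93 dB

|j3.4 + 250| = √(3.4² + 250²) = 250
|j3.4 + 20| = √(3.4² + 20²) = 20.29
|H(j3.4)| = 63.9 × 250 / 20.29 = 787.53
20 log₁₀(787.53) = 57.925 dB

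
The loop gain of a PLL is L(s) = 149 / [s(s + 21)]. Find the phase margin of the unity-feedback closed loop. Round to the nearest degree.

72°

Gain crossover: |L(jω)| = 1 at ω ≈ 6.75 rad/s.
∠L(j6.75) = −90° − arctan(6.75/21) ≈ -107.83°
PM = 180° + (-107.83°) = 72.17°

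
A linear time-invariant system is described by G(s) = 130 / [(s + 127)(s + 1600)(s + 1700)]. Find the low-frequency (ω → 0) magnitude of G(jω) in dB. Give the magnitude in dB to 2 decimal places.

G(0) = 130 / (127 × 1600 × 1700) = 3.7633e-07
20 log₁₀(3.7633e-07) = -128.489 dB

-128.49 dB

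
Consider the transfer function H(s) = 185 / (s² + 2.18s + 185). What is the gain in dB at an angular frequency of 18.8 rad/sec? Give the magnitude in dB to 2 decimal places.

|(j18.8)² + 2.18(j18.8) + 185| = |-168.44 + j40.984| = 173.4
|H(j18.8)| = 185 / 173.4 = 1.0672
20 log₁₀(1.0672) = 0.565 dB

0.56 dB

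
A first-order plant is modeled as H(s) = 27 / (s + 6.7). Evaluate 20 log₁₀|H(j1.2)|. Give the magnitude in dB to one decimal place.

12.0 dB

|j1.2 + 6.7| = √(1.2² + 6.7²) = 6.807
|H(j1.2)| = 27 / 6.807 = 3.9667
20 log₁₀(3.9667) = 11.97 dB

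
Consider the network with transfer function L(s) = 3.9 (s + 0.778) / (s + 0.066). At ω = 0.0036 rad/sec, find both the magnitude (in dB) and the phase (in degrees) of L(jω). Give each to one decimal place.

|L| = 33.2 dB, ∠L = -2.9 deg

|j0.0036 + 0.778| = √(0.0036² + 0.778²) = 0.778
|j0.0036 + 0.066| = √(0.0036² + 0.066²) = 0.0661
|L(j0.0036)| = 3.9 × 0.778 / 0.0661 = 45.905
20 log₁₀(45.905) = 33.24 dB
∠(j0.0036 + 0.778) = arctan(0.0036/0.778) = 0.27°
∠(j0.0036 + 0.066) = arctan(0.0036/0.066) = 3.12°
∠L(j0.0036) = 0.27° − 3.12° = -2.86°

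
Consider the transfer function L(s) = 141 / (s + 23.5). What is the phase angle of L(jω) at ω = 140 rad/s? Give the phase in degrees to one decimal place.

-80.5 deg

∠(j140 + 23.5) = arctan(140/23.5) = 80.47°
∠L(j140) = −80.47° = -80.47°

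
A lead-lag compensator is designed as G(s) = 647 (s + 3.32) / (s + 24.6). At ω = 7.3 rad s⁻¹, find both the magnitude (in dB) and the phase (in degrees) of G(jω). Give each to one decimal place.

|G| = 46.1 dB, ∠G = 49.0°

|j7.3 + 3.32| = √(7.3² + 3.32²) = 8.02
|j7.3 + 24.6| = √(7.3² + 24.6²) = 25.66
|G(j7.3)| = 647 × 8.02 / 25.66 = 202.2
20 log₁₀(202.2) = 46.12 dB
∠(j7.3 + 3.32) = arctan(7.3/3.32) = 65.54°
∠(j7.3 + 24.6) = arctan(7.3/24.6) = 16.53°
∠G(j7.3) = 65.54° − 16.53° = 49.02°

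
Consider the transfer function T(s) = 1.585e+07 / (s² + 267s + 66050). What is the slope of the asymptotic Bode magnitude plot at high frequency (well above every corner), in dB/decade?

With 0 zeros and 2 poles, the high-frequency asymptotic slope is 20 × (0 − 2) = -40 dB/decade.

-40 dB/decade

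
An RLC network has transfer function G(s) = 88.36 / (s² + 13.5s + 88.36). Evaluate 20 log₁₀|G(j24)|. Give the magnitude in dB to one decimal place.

-16.4 dB

|(j24)² + 13.5(j24) + 88.36| = |-487.64 + j324| = 585.5
|G(j24)| = 88.36 / 585.5 = 0.15092
20 log₁₀(0.15092) = -16.42 dB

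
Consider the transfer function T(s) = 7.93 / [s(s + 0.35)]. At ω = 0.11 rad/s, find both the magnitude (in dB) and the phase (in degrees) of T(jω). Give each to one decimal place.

|j0.11 + 0.35| = √(0.11² + 0.35²) = 0.3669
|j0.11| = 0.11
|T(j0.11)| = 7.93 / (0.3669 × 0.11) = 196.5
20 log₁₀(196.5) = 45.87 dB
∠(j0.11 + 0.35) = arctan(0.11/0.35) = 17.45°
∠(j0.11) = 90.00°
∠T(j0.11) = − (17.45° + 90.00°) = -107.45°

|T| = 45.9 dB, ∠T = -107.4 deg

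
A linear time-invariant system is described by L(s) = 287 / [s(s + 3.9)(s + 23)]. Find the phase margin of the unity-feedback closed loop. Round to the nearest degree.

Gain crossover: |L(jω)| = 1 at ω ≈ 2.63 rad/sec.
∠L(j2.63) = −90° − arctan(2.63/3.9) − arctan(2.63/23) ≈ -130.57°
PM = 180° + (-130.57°) = 49.43°

49°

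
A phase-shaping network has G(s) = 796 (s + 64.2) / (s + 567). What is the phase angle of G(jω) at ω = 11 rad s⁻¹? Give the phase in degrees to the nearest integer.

9 deg

∠(j11 + 64.2) = arctan(11/64.2) = 9.72°
∠(j11 + 567) = arctan(11/567) = 1.11°
∠G(j11) = 9.72° − 1.11° = 8.61°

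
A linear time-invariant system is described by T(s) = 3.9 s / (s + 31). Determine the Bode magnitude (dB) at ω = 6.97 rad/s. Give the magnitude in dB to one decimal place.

|j6.97| = 6.97
|j6.97 + 31| = √(6.97² + 31²) = 31.77
|T(j6.97)| = 3.9 × 6.97 / 31.77 = 0.85551
20 log₁₀(0.85551) = -1.36 dB

-1.4 dB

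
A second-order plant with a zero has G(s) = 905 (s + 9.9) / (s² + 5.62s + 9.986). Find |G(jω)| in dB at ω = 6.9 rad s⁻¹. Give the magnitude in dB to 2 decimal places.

|j6.9 + 9.9| = √(6.9² + 9.9²) = 12.07
|(j6.9)² + 5.62(j6.9) + 9.986| = |-37.624 + j38.778| = 54.03
|G(j6.9)| = 905 × 12.07 / 54.03 = 202.12
20 log₁₀(202.12) = 46.112 dB

46.11 dB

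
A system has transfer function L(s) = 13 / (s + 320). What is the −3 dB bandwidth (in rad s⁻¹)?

320 rad s⁻¹

For a single-pole low-pass, the −3 dB point is at the pole: ω = 320 rad s⁻¹.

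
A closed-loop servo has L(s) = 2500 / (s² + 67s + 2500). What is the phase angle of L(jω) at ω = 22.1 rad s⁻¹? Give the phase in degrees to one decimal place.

∠[(j22.1)² + 67(j22.1) + 2500] = ∠[2011.6 + j1480.7] = 36.36°
∠L(j22.1) = −36.36° = -36.36°

-36.4°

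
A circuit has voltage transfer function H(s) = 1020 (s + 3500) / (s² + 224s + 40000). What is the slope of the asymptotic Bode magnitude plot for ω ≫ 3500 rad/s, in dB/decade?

-20 dB/decade

With 1 zero and 2 poles, the high-frequency asymptotic slope is 20 × (1 − 2) = -20 dB/decade.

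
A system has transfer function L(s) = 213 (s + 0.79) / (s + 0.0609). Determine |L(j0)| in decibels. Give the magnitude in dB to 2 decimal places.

68.83 dB

L(0) = 213 × 0.79 / 0.0609 = 2763.1
20 log₁₀(2763.1) = 68.828 dB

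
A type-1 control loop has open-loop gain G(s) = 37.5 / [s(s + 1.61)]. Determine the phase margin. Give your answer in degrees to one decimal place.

15.0 deg

Gain crossover: |G(jω)| = 1 at ω ≈ 6.02 rad/sec.
∠G(j6.02) = −90° − arctan(6.02/1.61) ≈ -165.02°
PM = 180° + (-165.02°) = 14.98°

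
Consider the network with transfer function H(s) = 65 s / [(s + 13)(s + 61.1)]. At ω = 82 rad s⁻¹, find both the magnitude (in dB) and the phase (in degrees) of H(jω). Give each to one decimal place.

|H| = -4.0 dB, ∠H = -44.3°

|j82| = 82
|j82 + 13| = √(82² + 13²) = 83.02
|j82 + 61.1| = √(82² + 61.1²) = 102.3
|H(j82)| = 65 × 82 / (83.02 × 102.3) = 0.62779
20 log₁₀(0.62779) = -4.04 dB
∠(j82) = 90.00°
∠(j82 + 13) = arctan(82/13) = 80.99°
∠(j82 + 61.1) = arctan(82/61.1) = 53.31°
∠H(j82) = 90.00° − (80.99° + 53.31°) = -44.30°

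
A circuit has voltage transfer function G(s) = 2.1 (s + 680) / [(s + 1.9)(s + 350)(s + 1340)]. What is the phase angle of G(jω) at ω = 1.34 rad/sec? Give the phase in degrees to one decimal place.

∠(j1.34 + 680) = arctan(1.34/680) = 0.11°
∠(j1.34 + 1.9) = arctan(1.34/1.9) = 35.19°
∠(j1.34 + 350) = arctan(1.34/350) = 0.22°
∠(j1.34 + 1340) = arctan(1.34/1340) = 0.06°
∠G(j1.34) = 0.11° − (35.19° + 0.22° + 0.06°) = -35.36°

-35.4°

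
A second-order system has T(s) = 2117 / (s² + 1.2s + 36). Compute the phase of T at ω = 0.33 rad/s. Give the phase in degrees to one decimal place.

∠[(j0.33)² + 1.2(j0.33) + 36] = ∠[35.891 + j0.396] = 0.63°
∠T(j0.33) = −0.63° = -0.63°

-0.6°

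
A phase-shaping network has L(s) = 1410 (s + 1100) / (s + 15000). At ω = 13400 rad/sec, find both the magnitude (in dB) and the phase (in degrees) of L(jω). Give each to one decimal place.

|j13400 + 1100| = √(13400² + 1100²) = 1.345e+04
|j13400 + 15000| = √(13400² + 15000²) = 2.011e+04
|L(j13400)| = 1410 × 1.345e+04 / 2.011e+04 = 942.52
20 log₁₀(942.52) = 59.49 dB
∠(j13400 + 1100) = arctan(13400/1100) = 85.31°
∠(j13400 + 15000) = arctan(13400/15000) = 41.78°
∠L(j13400) = 85.31° − 41.78° = 43.53°

|L| = 59.5 dB, ∠L = 43.5°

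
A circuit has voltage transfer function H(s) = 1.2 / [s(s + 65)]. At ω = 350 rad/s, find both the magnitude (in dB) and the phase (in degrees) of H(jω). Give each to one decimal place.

|H| = -100.3 dB, ∠H = -169.5°

|j350 + 65| = √(350² + 65²) = 356
|j350| = 350
|H(j350)| = 1.2 / (356 × 350) = 9.6312e-06
20 log₁₀(9.6312e-06) = -100.33 dB
∠(j350 + 65) = arctan(350/65) = 79.48°
∠(j350) = 90.00°
∠H(j350) = − (79.48° + 90.00°) = -169.48°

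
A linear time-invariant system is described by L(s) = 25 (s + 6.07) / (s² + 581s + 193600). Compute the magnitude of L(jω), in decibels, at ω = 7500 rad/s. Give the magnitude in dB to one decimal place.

|j7500 + 6.07| = √(7500² + 6.07²) = 7500
|(j7500)² + 581(j7500) + 193600| = |-5.6056e+07 + j4.3575e+06| = 5.623e+07
|L(j7500)| = 25 × 7500 / 5.623e+07 = 0.0033348
20 log₁₀(0.0033348) = -49.54 dB

-49.5 dB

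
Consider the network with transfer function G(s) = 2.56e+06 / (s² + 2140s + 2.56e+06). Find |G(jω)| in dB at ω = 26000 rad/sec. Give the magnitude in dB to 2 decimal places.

|(j26000)² + 2140(j26000) + 2.56e+06| = |-6.7344e+08 + j5.564e+07| = 6.757e+08
|G(j26000)| = 2.56e+06 / 6.757e+08 = 0.0037885
20 log₁₀(0.0037885) = -48.431 dB

-48.43 dB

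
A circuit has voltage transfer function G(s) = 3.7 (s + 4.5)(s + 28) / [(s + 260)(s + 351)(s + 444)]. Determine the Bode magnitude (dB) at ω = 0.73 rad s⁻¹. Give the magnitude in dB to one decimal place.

|j0.73 + 4.5| = √(0.73² + 4.5²) = 4.559
|j0.73 + 28| = √(0.73² + 28²) = 28.01
|j0.73 + 260| = √(0.73² + 260²) = 260
|j0.73 + 351| = √(0.73² + 351²) = 351
|j0.73 + 444| = √(0.73² + 444²) = 444
|G(j0.73)| = 3.7 × 4.559 × 28.01 / (260 × 351 × 444) = 1.166e-05
20 log₁₀(1.166e-05) = -98.67 dB

-98.7 dB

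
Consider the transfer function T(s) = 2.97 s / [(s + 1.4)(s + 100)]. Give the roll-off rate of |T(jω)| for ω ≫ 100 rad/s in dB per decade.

-20 dB/decade

With 1 zero and 2 poles, the high-frequency asymptotic slope is 20 × (1 − 2) = -20 dB/decade.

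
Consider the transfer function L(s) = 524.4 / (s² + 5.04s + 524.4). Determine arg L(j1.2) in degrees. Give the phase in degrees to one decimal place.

∠[(j1.2)² + 5.04(j1.2) + 524.4] = ∠[522.96 + j6.048] = 0.66°
∠L(j1.2) = −0.66° = -0.66°

-0.7°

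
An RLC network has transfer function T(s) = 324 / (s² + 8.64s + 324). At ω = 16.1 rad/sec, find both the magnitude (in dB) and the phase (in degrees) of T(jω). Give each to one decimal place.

|(j16.1)² + 8.64(j16.1) + 324| = |64.79 + j139.1| = 153.5
|T(j16.1)| = 324 / 153.5 = 2.1114
20 log₁₀(2.1114) = 6.49 dB
∠[(j16.1)² + 8.64(j16.1) + 324] = ∠[64.79 + j139.1] = 65.03°
∠T(j16.1) = −65.03° = -65.03°

|T| = 6.5 dB, ∠T = -65.0°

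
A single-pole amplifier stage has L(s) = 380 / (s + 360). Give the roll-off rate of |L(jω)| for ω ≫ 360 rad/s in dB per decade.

With 0 zeros and 1 pole, the high-frequency asymptotic slope is 20 × (0 − 1) = -20 dB/decade.

-20 dB/decade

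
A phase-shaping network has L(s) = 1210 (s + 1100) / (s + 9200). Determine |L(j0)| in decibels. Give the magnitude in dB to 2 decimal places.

L(0) = 1210 × 1100 / 9200 = 144.67
20 log₁₀(144.67) = 43.208 dB

43.21 dB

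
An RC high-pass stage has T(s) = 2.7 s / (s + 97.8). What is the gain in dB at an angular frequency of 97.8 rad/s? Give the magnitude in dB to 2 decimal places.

5.62 dB

|j97.8| = 97.8
|j97.8 + 97.8| = √(97.8² + 97.8²) = 138.3
|T(j97.8)| = 2.7 × 97.8 / 138.3 = 1.9092
20 log₁₀(1.9092) = 5.617 dB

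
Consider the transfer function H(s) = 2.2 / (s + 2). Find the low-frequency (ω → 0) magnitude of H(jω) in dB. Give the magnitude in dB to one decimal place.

H(0) = 2.2 / 2 = 1.1
20 log₁₀(1.1) = 0.83 dB

0.8 dB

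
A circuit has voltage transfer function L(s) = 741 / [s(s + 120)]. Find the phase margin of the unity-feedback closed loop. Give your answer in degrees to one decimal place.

87.1°

Gain crossover: |L(jω)| = 1 at ω ≈ 6.17 rad/s.
∠L(j6.17) = −90° − arctan(6.17/120) ≈ -92.94°
PM = 180° + (-92.94°) = 87.06°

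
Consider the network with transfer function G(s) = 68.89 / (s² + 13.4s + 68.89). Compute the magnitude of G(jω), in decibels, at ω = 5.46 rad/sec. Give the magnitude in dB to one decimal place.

-1.6 dB

|(j5.46)² + 13.4(j5.46) + 68.89| = |39.078 + j73.164| = 82.95
|G(j5.46)| = 68.89 / 82.95 = 0.83054
20 log₁₀(0.83054) = -1.61 dB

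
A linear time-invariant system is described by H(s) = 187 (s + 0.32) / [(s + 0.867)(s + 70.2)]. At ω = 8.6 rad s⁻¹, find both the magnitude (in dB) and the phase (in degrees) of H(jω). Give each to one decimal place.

|H| = 8.4 dB, ∠H = -3.4 deg

|j8.6 + 0.32| = √(8.6² + 0.32²) = 8.606
|j8.6 + 0.867| = √(8.6² + 0.867²) = 8.644
|j8.6 + 70.2| = √(8.6² + 70.2²) = 70.72
|H(j8.6)| = 187 × 8.606 / (8.644 × 70.72) = 2.6325
20 log₁₀(2.6325) = 8.41 dB
∠(j8.6 + 0.32) = arctan(8.6/0.32) = 87.87°
∠(j8.6 + 0.867) = arctan(8.6/0.867) = 84.24°
∠(j8.6 + 70.2) = arctan(8.6/70.2) = 6.98°
∠H(j8.6) = 87.87° − (84.24° + 6.98°) = -3.36°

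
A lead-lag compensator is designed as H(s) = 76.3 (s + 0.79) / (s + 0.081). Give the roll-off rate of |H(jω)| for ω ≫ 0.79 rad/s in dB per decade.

0 dB/decade

With 1 zero and 1 pole, the high-frequency asymptotic slope is 20 × (1 − 1) = 0 dB/decade.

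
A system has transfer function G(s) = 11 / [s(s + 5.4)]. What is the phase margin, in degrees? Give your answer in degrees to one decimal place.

70.4 deg

Gain crossover: |G(jω)| = 1 at ω ≈ 1.92 rad/s.
∠G(j1.92) = −90° − arctan(1.92/5.4) ≈ -109.57°
PM = 180° + (-109.57°) = 70.43°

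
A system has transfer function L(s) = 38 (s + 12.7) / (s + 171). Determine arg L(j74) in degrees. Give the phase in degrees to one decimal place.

56.9 deg

∠(j74 + 12.7) = arctan(74/12.7) = 80.26°
∠(j74 + 171) = arctan(74/171) = 23.40°
∠L(j74) = 80.26° − 23.40° = 56.86°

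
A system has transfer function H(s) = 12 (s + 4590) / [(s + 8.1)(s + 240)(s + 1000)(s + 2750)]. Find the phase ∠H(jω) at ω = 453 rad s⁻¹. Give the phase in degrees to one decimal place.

-179.1 deg

∠(j453 + 4590) = arctan(453/4590) = 5.64°
∠(j453 + 8.1) = arctan(453/8.1) = 88.98°
∠(j453 + 240) = arctan(453/240) = 62.09°
∠(j453 + 1000) = arctan(453/1000) = 24.37°
∠(j453 + 2750) = arctan(453/2750) = 9.35°
∠H(j453) = 5.64° − (88.98° + 62.09° + 24.37° + 9.35°) = -179.15°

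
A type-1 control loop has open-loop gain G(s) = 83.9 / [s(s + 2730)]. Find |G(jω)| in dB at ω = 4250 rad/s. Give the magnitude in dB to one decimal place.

-108.2 dB

|j4250 + 2730| = √(4250² + 2730²) = 5051
|j4250| = 4250
|G(j4250)| = 83.9 / (5051 × 4250) = 3.9082e-06
20 log₁₀(3.9082e-06) = -108.16 dB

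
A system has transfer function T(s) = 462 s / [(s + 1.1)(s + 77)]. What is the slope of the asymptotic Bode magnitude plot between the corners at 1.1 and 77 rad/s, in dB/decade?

0 dB/decade

In this band the factors already past their corner are: 1 differentiator zero, pole at 1.1; net slope = 0 dB/decade.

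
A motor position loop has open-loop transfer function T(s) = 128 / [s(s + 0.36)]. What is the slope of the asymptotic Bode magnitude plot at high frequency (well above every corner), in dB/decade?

With 0 zeros and 2 poles, the high-frequency asymptotic slope is 20 × (0 − 2) = -40 dB/decade.

-40 dB/decade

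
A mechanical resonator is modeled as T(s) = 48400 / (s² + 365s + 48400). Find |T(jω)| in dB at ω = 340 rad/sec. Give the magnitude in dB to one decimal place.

-9.3 dB

|(j340)² + 365(j340) + 48400| = |-67200 + j1.241e+05| = 1.411e+05
|T(j340)| = 48400 / 1.411e+05 = 0.34296
20 log₁₀(0.34296) = -9.30 dB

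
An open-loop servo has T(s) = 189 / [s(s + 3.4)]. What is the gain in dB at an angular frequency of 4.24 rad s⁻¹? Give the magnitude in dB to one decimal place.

18.3 dB

|j4.24 + 3.4| = √(4.24² + 3.4²) = 5.435
|j4.24| = 4.24
|T(j4.24)| = 189 / (5.435 × 4.24) = 8.2018
20 log₁₀(8.2018) = 18.28 dB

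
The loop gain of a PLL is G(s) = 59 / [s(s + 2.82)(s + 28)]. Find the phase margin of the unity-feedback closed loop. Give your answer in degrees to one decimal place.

74.1 deg

Gain crossover: |G(jω)| = 1 at ω ≈ 0.724 rad s⁻¹.
∠G(j0.724) = −90° − arctan(0.724/2.82) − arctan(0.724/28) ≈ -105.87°
PM = 180° + (-105.87°) = 74.13°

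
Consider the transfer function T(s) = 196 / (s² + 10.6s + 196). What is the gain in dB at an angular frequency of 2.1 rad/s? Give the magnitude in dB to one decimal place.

0.1 dB

|(j2.1)² + 10.6(j2.1) + 196| = |191.59 + j22.26| = 192.9
|T(j2.1)| = 196 / 192.9 = 1.0162
20 log₁₀(1.0162) = 0.14 dB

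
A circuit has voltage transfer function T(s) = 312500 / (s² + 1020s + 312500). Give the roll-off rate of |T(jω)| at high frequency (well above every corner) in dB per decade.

-40 dB/decade

With 0 zeros and 2 poles, the high-frequency asymptotic slope is 20 × (0 − 2) = -40 dB/decade.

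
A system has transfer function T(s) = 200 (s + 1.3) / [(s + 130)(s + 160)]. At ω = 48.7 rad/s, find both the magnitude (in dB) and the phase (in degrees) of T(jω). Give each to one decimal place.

|j48.7 + 1.3| = √(48.7² + 1.3²) = 48.72
|j48.7 + 130| = √(48.7² + 130²) = 138.8
|j48.7 + 160| = √(48.7² + 160²) = 167.2
|T(j48.7)| = 200 × 48.72 / (138.8 × 167.2) = 0.41966
20 log₁₀(0.41966) = -7.54 dB
∠(j48.7 + 1.3) = arctan(48.7/1.3) = 88.47°
∠(j48.7 + 130) = arctan(48.7/130) = 20.54°
∠(j48.7 + 160) = arctan(48.7/160) = 16.93°
∠T(j48.7) = 88.47° − (20.54° + 16.93°) = 51.01°

|T| = -7.5 dB, ∠T = 51.0°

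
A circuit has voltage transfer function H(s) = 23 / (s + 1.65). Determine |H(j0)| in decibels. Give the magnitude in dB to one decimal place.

22.9 dB

H(0) = 23 / 1.65 = 13.939
20 log₁₀(13.939) = 22.88 dB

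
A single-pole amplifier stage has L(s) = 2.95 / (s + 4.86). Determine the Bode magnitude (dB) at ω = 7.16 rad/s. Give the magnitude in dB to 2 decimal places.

-9.35 dB

|j7.16 + 4.86| = √(7.16² + 4.86²) = 8.654
|L(j7.16)| = 2.95 / 8.654 = 0.3409
20 log₁₀(0.3409) = -9.348 dB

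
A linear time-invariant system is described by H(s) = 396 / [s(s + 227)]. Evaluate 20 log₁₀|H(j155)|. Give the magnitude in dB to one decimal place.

-40.6 dB

|j155 + 227| = √(155² + 227²) = 274.9
|j155| = 155
|H(j155)| = 396 / (274.9 × 155) = 0.0092947
20 log₁₀(0.0092947) = -40.64 dB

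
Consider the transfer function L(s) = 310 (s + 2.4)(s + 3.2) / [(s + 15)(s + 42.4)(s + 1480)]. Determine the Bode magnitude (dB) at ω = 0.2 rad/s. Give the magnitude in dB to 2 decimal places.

|j0.2 + 2.4| = √(0.2² + 2.4²) = 2.408
|j0.2 + 3.2| = √(0.2² + 3.2²) = 3.206
|j0.2 + 15| = √(0.2² + 15²) = 15
|j0.2 + 42.4| = √(0.2² + 42.4²) = 42.4
|j0.2 + 1480| = √(0.2² + 1480²) = 1480
|L(j0.2)| = 310 × 2.408 × 3.206 / (15 × 42.4 × 1480) = 0.0025428
20 log₁₀(0.0025428) = -51.894 dB

-51.89 dB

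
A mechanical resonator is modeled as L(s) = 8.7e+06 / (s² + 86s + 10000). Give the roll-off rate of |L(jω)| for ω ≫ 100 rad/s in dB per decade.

With 0 zeros and 2 poles, the high-frequency asymptotic slope is 20 × (0 − 2) = -40 dB/decade.

-40 dB/decade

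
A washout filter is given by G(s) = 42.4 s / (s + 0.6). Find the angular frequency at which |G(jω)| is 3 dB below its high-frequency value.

For a single-pole high-pass, the −3 dB point is at the pole: ω = 0.6 rad s⁻¹.

0.6 rad s⁻¹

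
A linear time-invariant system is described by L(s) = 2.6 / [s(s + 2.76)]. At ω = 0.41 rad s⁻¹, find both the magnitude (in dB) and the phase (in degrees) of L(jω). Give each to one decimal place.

|L| = 7.1 dB, ∠L = -98.4 deg

|j0.41 + 2.76| = √(0.41² + 2.76²) = 2.79
|j0.41| = 0.41
|L(j0.41)| = 2.6 / (2.79 × 0.41) = 2.2727
20 log₁₀(2.2727) = 7.13 dB
∠(j0.41 + 2.76) = arctan(0.41/2.76) = 8.45°
∠(j0.41) = 90.00°
∠L(j0.41) = − (8.45° + 90.00°) = -98.45°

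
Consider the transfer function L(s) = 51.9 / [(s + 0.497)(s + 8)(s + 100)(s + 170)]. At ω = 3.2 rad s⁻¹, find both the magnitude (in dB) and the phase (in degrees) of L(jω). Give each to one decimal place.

|L| = -79.2 dB, ∠L = -105.9°

|j3.2 + 0.497| = √(3.2² + 0.497²) = 3.238
|j3.2 + 8| = √(3.2² + 8²) = 8.616
|j3.2 + 100| = √(3.2² + 100²) = 100.1
|j3.2 + 170| = √(3.2² + 170²) = 170
|L(j3.2)| = 51.9 / (3.238 × 8.616 × 100.1 × 170) = 0.00010934
20 log₁₀(0.00010934) = -79.22 dB
∠(j3.2 + 0.497) = arctan(3.2/0.497) = 81.17°
∠(j3.2 + 8) = arctan(3.2/8) = 21.80°
∠(j3.2 + 100) = arctan(3.2/100) = 1.83°
∠(j3.2 + 170) = arctan(3.2/170) = 1.08°
∠L(j3.2) = − (81.17° + 21.80° + 1.83° + 1.08°) = -105.88°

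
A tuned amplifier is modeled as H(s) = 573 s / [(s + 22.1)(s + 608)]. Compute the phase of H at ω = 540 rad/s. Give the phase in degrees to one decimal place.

-39.3°

∠(j540) = 90.00°
∠(j540 + 22.1) = arctan(540/22.1) = 87.66°
∠(j540 + 608) = arctan(540/608) = 41.61°
∠H(j540) = 90.00° − (87.66° + 41.61°) = -39.27°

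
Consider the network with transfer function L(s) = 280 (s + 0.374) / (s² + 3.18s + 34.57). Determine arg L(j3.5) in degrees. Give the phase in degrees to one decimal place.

57.4°

∠(j3.5 + 0.374) = arctan(3.5/0.374) = 83.90°
∠[(j3.5)² + 3.18(j3.5) + 34.57] = ∠[22.32 + j11.13] = 26.50°
∠L(j3.5) = 83.90° − 26.50° = 57.40°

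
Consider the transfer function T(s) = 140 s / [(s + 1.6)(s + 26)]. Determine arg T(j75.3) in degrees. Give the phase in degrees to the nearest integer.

∠(j75.3) = 90.00°
∠(j75.3 + 1.6) = arctan(75.3/1.6) = 88.78°
∠(j75.3 + 26) = arctan(75.3/26) = 70.95°
∠T(j75.3) = 90.00° − (88.78° + 70.95°) = -69.73°

-70°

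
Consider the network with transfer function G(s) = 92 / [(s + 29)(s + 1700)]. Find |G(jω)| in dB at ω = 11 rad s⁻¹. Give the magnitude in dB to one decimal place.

|j11 + 29| = √(11² + 29²) = 31.02
|j11 + 1700| = √(11² + 1700²) = 1700
|G(j11)| = 92 / (31.02 × 1700) = 0.0017448
20 log₁₀(0.0017448) = -55.17 dB

-55.2 dB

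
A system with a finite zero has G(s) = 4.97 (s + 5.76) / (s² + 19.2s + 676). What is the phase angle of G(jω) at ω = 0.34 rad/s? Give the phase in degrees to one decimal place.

2.8°

∠(j0.34 + 5.76) = arctan(0.34/5.76) = 3.38°
∠[(j0.34)² + 19.2(j0.34) + 676] = ∠[675.88 + j6.528] = 0.55°
∠G(j0.34) = 3.38° − 0.55° = 2.82°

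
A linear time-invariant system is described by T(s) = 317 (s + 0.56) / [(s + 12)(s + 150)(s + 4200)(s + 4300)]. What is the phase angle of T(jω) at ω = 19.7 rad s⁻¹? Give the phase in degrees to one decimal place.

∠(j19.7 + 0.56) = arctan(19.7/0.56) = 88.37°
∠(j19.7 + 12) = arctan(19.7/12) = 58.65°
∠(j19.7 + 150) = arctan(19.7/150) = 7.48°
∠(j19.7 + 4200) = arctan(19.7/4200) = 0.27°
∠(j19.7 + 4300) = arctan(19.7/4300) = 0.26°
∠T(j19.7) = 88.37° − (58.65° + 7.48° + 0.27° + 0.26°) = 21.71°

21.7°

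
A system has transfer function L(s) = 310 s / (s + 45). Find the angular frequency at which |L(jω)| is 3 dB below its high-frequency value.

45 rad/s

For a single-pole high-pass, the −3 dB point is at the pole: ω = 45 rad/s.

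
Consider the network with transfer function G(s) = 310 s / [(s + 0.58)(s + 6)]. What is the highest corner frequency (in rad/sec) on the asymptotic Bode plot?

6 rad/sec

Break frequencies occur at each pole and zero magnitude: 0.58 rad/sec, 6 rad/sec.
The highest is 6 rad/sec.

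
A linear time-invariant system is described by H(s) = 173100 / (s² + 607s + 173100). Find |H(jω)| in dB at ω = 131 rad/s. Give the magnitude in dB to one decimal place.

|(j131)² + 607(j131) + 173100| = |1.5594e+05 + j79517| = 1.75e+05
|H(j131)| = 173100 / 1.75e+05 = 0.9889
20 log₁₀(0.9889) = -0.10 dB

-0.1 dB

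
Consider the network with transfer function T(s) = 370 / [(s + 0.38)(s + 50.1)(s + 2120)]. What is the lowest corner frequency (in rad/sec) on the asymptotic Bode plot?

Break frequencies occur at each pole and zero magnitude: 0.38 rad/sec, 50.1 rad/sec, 2120 rad/sec.
The lowest is 0.38 rad/sec.

0.38 rad/sec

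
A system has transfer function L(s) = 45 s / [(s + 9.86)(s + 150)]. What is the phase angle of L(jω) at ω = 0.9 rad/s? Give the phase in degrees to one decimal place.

84.4°

∠(j0.9) = 90.00°
∠(j0.9 + 9.86) = arctan(0.9/9.86) = 5.22°
∠(j0.9 + 150) = arctan(0.9/150) = 0.34°
∠L(j0.9) = 90.00° − (5.22° + 0.34°) = 84.44°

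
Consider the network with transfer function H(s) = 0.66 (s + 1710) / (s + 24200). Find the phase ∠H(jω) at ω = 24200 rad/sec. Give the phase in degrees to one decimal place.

∠(j24200 + 1710) = arctan(24200/1710) = 85.96°
∠(j24200 + 24200) = arctan(24200/24200) = 45.00°
∠H(j24200) = 85.96° − 45.00° = 40.96°

41.0 deg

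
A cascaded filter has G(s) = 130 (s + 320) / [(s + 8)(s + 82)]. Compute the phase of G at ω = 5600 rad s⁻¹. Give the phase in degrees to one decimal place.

-92.3°

∠(j5600 + 320) = arctan(5600/320) = 86.73°
∠(j5600 + 8) = arctan(5600/8) = 89.92°
∠(j5600 + 82) = arctan(5600/82) = 89.16°
∠G(j5600) = 86.73° − (89.92° + 89.16°) = -92.35°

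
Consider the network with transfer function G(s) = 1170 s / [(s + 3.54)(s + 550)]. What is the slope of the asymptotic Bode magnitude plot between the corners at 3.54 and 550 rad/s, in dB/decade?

0 dB/decade

In this band the factors already past their corner are: 1 differentiator zero, pole at 3.54; net slope = 0 dB/decade.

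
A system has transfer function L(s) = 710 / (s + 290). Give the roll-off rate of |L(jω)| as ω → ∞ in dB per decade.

With 0 zeros and 1 pole, the high-frequency asymptotic slope is 20 × (0 − 1) = -20 dB/decade.

-20 dB/decade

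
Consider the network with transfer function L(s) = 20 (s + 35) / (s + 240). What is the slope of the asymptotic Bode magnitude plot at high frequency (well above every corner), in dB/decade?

0 dB/decade

With 1 zero and 1 pole, the high-frequency asymptotic slope is 20 × (1 − 1) = 0 dB/decade.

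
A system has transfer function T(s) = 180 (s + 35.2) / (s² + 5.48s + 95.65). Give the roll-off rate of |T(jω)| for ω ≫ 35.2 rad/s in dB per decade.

-20 dB/decade

With 1 zero and 2 poles, the high-frequency asymptotic slope is 20 × (1 − 2) = -20 dB/decade.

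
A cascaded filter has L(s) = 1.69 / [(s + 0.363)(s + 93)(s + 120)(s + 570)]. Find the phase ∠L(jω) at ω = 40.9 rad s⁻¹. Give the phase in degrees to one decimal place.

-136.2 deg

∠(j40.9 + 0.363) = arctan(40.9/0.363) = 89.49°
∠(j40.9 + 93) = arctan(40.9/93) = 23.74°
∠(j40.9 + 120) = arctan(40.9/120) = 18.82°
∠(j40.9 + 570) = arctan(40.9/570) = 4.10°
∠L(j40.9) = − (89.49° + 23.74° + 18.82° + 4.10°) = -136.16°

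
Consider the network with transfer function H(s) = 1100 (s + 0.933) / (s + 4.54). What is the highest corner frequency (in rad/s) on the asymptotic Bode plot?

Break frequencies occur at each pole and zero magnitude: 0.933 rad/s, 4.54 rad/s.
The highest is 4.54 rad/s.

4.54 rad/s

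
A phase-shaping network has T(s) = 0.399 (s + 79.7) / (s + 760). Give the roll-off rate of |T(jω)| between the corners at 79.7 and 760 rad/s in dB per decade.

20 dB/decade

In this band the factors already past their corner are: zero at 79.7; net slope = 20 dB/decade.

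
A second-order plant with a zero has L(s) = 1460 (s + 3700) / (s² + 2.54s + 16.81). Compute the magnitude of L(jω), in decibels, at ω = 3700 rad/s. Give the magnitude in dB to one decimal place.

|j3700 + 3700| = √(3700² + 3700²) = 5233
|(j3700)² + 2.54(j3700) + 16.81| = |-1.369e+07 + j9398| = 1.369e+07
|L(j3700)| = 1460 × 5233 / 1.369e+07 = 0.55804
20 log₁₀(0.55804) = -5.07 dB

-5.1 dB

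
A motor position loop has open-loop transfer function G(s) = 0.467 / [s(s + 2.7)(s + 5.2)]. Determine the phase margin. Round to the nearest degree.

Gain crossover: |G(jω)| = 1 at ω ≈ 0.0333 rad s⁻¹.
∠G(j0.0333) = −90° − arctan(0.0333/2.7) − arctan(0.0333/5.2) ≈ -91.07°
PM = 180° + (-91.07°) = 88.93°

89 deg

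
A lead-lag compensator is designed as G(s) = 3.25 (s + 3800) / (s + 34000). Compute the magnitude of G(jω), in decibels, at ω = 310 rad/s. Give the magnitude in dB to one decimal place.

|j310 + 3800| = √(310² + 3800²) = 3813
|j310 + 34000| = √(310² + 34000²) = 3.4e+04
|G(j310)| = 3.25 × 3813 / 3.4e+04 = 0.36443
20 log₁₀(0.36443) = -8.77 dB

-8.8 dB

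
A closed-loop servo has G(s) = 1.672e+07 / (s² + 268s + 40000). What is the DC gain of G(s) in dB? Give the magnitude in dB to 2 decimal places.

52.42 dB

G(0) = 1.672e+07 / 40000 = 418
20 log₁₀(418) = 52.424 dB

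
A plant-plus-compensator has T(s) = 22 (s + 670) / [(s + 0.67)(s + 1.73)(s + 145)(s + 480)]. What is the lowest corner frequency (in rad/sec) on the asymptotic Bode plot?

0.67 rad/sec

Break frequencies occur at each pole and zero magnitude: 0.67 rad/sec, 1.73 rad/sec, 145 rad/sec, 480 rad/sec, 670 rad/sec.
The lowest is 0.67 rad/sec.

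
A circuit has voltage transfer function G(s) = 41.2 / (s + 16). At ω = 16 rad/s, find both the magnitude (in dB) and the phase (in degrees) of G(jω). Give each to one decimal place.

|G| = 5.2 dB, ∠G = -45.0 deg

|j16 + 16| = √(16² + 16²) = 22.63
|G(j16)| = 41.2 / 22.63 = 1.8208
20 log₁₀(1.8208) = 5.21 dB
∠(j16 + 16) = arctan(16/16) = 45.00°
∠G(j16) = −45.00° = -45.00°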